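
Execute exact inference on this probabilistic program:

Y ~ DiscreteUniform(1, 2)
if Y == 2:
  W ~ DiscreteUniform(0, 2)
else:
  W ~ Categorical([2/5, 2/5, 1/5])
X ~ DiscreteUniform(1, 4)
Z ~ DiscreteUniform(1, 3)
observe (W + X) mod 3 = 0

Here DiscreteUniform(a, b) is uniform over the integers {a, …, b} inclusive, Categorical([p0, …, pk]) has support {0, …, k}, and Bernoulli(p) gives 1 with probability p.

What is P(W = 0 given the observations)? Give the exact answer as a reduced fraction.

Enumerate traces; 24 have nonzero weight after conditioning:
  (Y=1, W=0, X=3, Z=1) weight 1/60
  (Y=1, W=0, X=3, Z=2) weight 1/60
  (Y=1, W=0, X=3, Z=3) weight 1/60
  (Y=1, W=1, X=2, Z=1) weight 1/60
  (Y=1, W=1, X=2, Z=2) weight 1/60
  (Y=1, W=1, X=2, Z=3) weight 1/60
  (Y=1, W=2, X=1, Z=1) weight 1/120
  (Y=1, W=2, X=1, Z=2) weight 1/120
  … 16 more
Group by W:
  weight(W=0) = 11/120
  weight(W=1) = 11/120
  weight(W=2) = 2/15
Total weight = 11/120 + 11/120 + 2/15 = 19/60
P(W=0 | obs) = 11/120 / 19/60 = 11/38
P(W=1 | obs) = 11/120 / 19/60 = 11/38
P(W=2 | obs) = 2/15 / 19/60 = 8/19

P(W = 0 | obs) = 11/38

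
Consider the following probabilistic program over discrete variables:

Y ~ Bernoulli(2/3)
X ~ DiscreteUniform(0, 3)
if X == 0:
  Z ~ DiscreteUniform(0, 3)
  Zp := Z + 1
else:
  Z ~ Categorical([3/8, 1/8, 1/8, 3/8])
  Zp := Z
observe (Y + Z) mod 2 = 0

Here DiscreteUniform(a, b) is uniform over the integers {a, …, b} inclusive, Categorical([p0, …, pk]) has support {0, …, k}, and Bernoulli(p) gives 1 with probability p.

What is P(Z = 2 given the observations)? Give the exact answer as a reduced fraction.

Enumerate traces; 16 have nonzero weight after conditioning:
  (Y=0, X=0, Z=0) weight 1/48
  (Y=0, X=0, Z=2) weight 1/48
  (Y=0, X=1, Z=0) weight 1/32
  (Y=0, X=1, Z=2) weight 1/96
  (Y=0, X=2, Z=0) weight 1/32
  (Y=0, X=2, Z=2) weight 1/96
  (Y=0, X=3, Z=0) weight 1/32
  (Y=0, X=3, Z=2) weight 1/96
  (Y=1, X=0, Z=1) weight 1/24
  (Y=1, X=0, Z=3) weight 1/24
  … 6 more
Group by Z:
  weight(Z=0) = 11/96
  weight(Z=1) = 5/48
  weight(Z=2) = 5/96
  weight(Z=3) = 11/48
Total weight = 11/96 + 5/48 + 5/96 + 11/48 = 1/2
P(Z=0 | obs) = 11/96 / 1/2 = 11/48
P(Z=1 | obs) = 5/48 / 1/2 = 5/24
P(Z=2 | obs) = 5/96 / 1/2 = 5/48
P(Z=3 | obs) = 11/48 / 1/2 = 11/24

P(Z = 2 | obs) = 5/48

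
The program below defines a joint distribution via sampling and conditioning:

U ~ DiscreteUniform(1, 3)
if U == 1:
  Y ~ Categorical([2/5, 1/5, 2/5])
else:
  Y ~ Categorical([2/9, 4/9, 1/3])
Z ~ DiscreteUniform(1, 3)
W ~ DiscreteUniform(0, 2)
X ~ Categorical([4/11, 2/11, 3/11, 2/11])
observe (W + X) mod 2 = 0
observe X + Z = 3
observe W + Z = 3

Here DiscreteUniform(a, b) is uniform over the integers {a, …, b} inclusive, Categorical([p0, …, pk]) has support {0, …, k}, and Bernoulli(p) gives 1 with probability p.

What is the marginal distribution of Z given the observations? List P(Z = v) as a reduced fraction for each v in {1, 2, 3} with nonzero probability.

Enumerate traces; 27 have nonzero weight after conditioning:
  (U=1, Y=0, Z=1, W=2, X=2) weight 2/495
  (U=1, Y=0, Z=2, W=1, X=1) weight 4/1485
  (U=1, Y=0, Z=3, W=0, X=0) weight 8/1485
  (U=1, Y=1, Z=1, W=2, X=2) weight 1/495
  (U=1, Y=1, Z=2, W=1, X=1) weight 2/1485
  (U=1, Y=1, Z=3, W=0, X=0) weight 4/1485
  (U=1, Y=2, Z=1, W=2, X=2) weight 2/495
  (U=1, Y=2, Z=2, W=1, X=1) weight 4/1485
  … 19 more
Group by Z:
  weight(Z=1) = 1/33
  weight(Z=2) = 2/99
  weight(Z=3) = 4/99
Total weight = 1/33 + 2/99 + 4/99 = 1/11
P(Z=1 | obs) = 1/33 / 1/11 = 1/3
P(Z=2 | obs) = 2/99 / 1/11 = 2/9
P(Z=3 | obs) = 4/99 / 1/11 = 4/9

P(Z=1) = 1/3, P(Z=2) = 2/9, P(Z=3) = 4/9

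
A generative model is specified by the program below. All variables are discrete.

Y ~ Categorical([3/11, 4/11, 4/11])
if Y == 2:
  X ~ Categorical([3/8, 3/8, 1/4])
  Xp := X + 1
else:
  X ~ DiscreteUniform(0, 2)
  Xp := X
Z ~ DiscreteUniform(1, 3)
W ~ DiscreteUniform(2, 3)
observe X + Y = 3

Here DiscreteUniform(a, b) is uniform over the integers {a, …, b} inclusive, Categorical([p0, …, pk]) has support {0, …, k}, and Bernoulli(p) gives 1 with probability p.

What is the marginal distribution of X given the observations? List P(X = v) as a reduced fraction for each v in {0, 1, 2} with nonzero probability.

P(X=1) = 9/17, P(X=2) = 8/17

Enumerate traces; 12 have nonzero weight after conditioning:
  (Y=1, X=2, Z=1, W=2) weight 2/99
  (Y=1, X=2, Z=1, W=3) weight 2/99
  (Y=1, X=2, Z=2, W=2) weight 2/99
  (Y=1, X=2, Z=2, W=3) weight 2/99
  (Y=1, X=2, Z=3, W=2) weight 2/99
  (Y=1, X=2, Z=3, W=3) weight 2/99
  (Y=2, X=1, Z=1, W=2) weight 1/44
  (Y=2, X=1, Z=1, W=3) weight 1/44
  … 4 more
Group by X:
  weight(X=1) = 3/22
  weight(X=2) = 4/33
Total weight = 3/22 + 4/33 = 17/66
P(X=1 | obs) = 3/22 / 17/66 = 9/17
P(X=2 | obs) = 4/33 / 17/66 = 8/17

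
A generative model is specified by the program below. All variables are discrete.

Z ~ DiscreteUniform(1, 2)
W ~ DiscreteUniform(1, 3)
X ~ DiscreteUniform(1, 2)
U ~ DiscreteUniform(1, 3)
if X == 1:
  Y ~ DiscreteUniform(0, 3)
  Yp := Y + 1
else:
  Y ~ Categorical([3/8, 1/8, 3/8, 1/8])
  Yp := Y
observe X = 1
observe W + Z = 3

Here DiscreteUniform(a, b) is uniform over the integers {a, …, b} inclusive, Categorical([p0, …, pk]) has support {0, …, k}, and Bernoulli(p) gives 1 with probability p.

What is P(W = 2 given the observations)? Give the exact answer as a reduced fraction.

Enumerate traces; 24 have nonzero weight after conditioning:
  (Z=1, W=2, X=1, U=1, Y=0) weight 1/144
  (Z=1, W=2, X=1, U=1, Y=1) weight 1/144
  (Z=1, W=2, X=1, U=1, Y=2) weight 1/144
  (Z=1, W=2, X=1, U=1, Y=3) weight 1/144
  (Z=1, W=2, X=1, U=2, Y=0) weight 1/144
  (Z=1, W=2, X=1, U=2, Y=1) weight 1/144
  (Z=1, W=2, X=1, U=2, Y=2) weight 1/144
  (Z=1, W=2, X=1, U=2, Y=3) weight 1/144
  (Z=2, W=1, X=1, U=1, Y=0) weight 1/144
  … 15 more
Group by W:
  weight(W=1) = 1/12
  weight(W=2) = 1/12
Total weight = 1/12 + 1/12 = 1/6
P(W=1 | obs) = 1/12 / 1/6 = 1/2
P(W=2 | obs) = 1/12 / 1/6 = 1/2

P(W = 2 | obs) = 1/2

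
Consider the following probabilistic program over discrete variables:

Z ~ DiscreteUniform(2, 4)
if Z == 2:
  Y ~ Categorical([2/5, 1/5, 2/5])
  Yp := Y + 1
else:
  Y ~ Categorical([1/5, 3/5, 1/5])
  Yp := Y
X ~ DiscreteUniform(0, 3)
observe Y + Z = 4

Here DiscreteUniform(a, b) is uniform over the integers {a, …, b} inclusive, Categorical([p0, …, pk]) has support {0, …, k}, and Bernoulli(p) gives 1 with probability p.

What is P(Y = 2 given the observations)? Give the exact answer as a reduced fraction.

P(Y = 2 | obs) = 1/3

Enumerate traces; 12 have nonzero weight after conditioning:
  (Z=2, Y=2, X=0) weight 1/30
  (Z=2, Y=2, X=1) weight 1/30
  (Z=2, Y=2, X=2) weight 1/30
  (Z=2, Y=2, X=3) weight 1/30
  (Z=3, Y=1, X=0) weight 1/20
  (Z=3, Y=1, X=1) weight 1/20
  (Z=3, Y=1, X=2) weight 1/20
  (Z=3, Y=1, X=3) weight 1/20
  (Z=4, Y=0, X=0) weight 1/60
  … 3 more
Group by Y:
  weight(Y=0) = 1/15
  weight(Y=1) = 1/5
  weight(Y=2) = 2/15
Total weight = 1/15 + 1/5 + 2/15 = 2/5
P(Y=0 | obs) = 1/15 / 2/5 = 1/6
P(Y=1 | obs) = 1/5 / 2/5 = 1/2
P(Y=2 | obs) = 2/15 / 2/5 = 1/3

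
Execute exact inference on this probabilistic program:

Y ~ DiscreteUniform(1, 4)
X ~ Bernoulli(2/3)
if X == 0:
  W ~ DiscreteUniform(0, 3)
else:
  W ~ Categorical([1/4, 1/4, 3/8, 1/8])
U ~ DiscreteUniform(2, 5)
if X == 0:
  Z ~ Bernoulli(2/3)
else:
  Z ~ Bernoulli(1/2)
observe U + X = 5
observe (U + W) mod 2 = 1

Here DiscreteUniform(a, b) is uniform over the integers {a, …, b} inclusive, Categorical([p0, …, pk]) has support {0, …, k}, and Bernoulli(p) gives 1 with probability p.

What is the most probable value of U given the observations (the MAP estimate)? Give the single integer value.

Enumerate traces; 32 have nonzero weight after conditioning:
  (Y=1, X=0, W=0, U=5, Z=0) weight 1/576
  (Y=1, X=0, W=0, U=5, Z=1) weight 1/288
  (Y=1, X=0, W=2, U=5, Z=0) weight 1/576
  (Y=1, X=0, W=2, U=5, Z=1) weight 1/288
  (Y=1, X=1, W=1, U=4, Z=0) weight 1/192
  (Y=1, X=1, W=1, U=4, Z=1) weight 1/192
  (Y=1, X=1, W=3, U=4, Z=0) weight 1/384
  (Y=1, X=1, W=3, U=4, Z=1) weight 1/384
  … 24 more
Group by U:
  weight(U=4) = 1/16
  weight(U=5) = 1/24
Total weight = 1/16 + 1/24 = 5/48
P(U=4 | obs) = 1/16 / 5/48 = 3/5
P(U=5 | obs) = 1/24 / 5/48 = 2/5
argmax = 4

argmax_v P(U = v | obs) = 4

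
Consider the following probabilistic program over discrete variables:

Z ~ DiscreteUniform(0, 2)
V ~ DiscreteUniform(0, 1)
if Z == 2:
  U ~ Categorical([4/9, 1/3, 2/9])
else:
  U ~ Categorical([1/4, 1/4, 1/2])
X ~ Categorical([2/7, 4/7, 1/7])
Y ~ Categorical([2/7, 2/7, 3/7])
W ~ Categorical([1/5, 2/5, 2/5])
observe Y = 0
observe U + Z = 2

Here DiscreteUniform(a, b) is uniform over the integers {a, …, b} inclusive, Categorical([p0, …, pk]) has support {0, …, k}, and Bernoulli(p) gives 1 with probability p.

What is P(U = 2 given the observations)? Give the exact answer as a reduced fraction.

P(U = 2 | obs) = 18/43

Enumerate traces; 54 have nonzero weight after conditioning:
  (Z=0, V=0, U=2, X=0, Y=0, W=0) weight 1/735
  (Z=0, V=0, U=2, X=0, Y=0, W=1) weight 2/735
  (Z=0, V=0, U=2, X=0, Y=0, W=2) weight 2/735
  (Z=0, V=0, U=2, X=1, Y=0, W=0) weight 2/735
  (Z=0, V=0, U=2, X=1, Y=0, W=1) weight 4/735
  (Z=0, V=0, U=2, X=1, Y=0, W=2) weight 4/735
  (Z=0, V=0, U=2, X=2, Y=0, W=0) weight 1/1470
  (Z=0, V=0, U=2, X=2, Y=0, W=1) weight 1/735
  (Z=1, V=0, U=1, X=0, Y=0, W=0) weight 1/1470
  (Z=2, V=0, U=0, X=0, Y=0, W=0) weight 8/6615
  … 44 more
Group by U:
  weight(U=0) = 8/189
  weight(U=1) = 1/42
  weight(U=2) = 1/21
Total weight = 8/189 + 1/42 + 1/21 = 43/378
P(U=0 | obs) = 8/189 / 43/378 = 16/43
P(U=1 | obs) = 1/42 / 43/378 = 9/43
P(U=2 | obs) = 1/21 / 43/378 = 18/43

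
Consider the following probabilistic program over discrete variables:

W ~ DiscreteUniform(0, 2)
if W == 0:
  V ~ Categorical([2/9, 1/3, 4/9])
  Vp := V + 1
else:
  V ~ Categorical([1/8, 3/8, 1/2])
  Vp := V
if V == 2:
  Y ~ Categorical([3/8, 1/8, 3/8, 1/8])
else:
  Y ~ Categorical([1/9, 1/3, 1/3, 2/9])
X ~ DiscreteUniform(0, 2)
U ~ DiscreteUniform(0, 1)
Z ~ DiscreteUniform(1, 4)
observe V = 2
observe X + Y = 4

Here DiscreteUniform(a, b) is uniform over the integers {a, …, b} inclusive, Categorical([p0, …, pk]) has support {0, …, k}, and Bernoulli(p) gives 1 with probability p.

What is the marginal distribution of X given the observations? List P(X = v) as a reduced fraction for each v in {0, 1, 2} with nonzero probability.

Enumerate traces; 48 have nonzero weight after conditioning:
  (W=0, V=2, Y=2, X=2, U=0, Z=1) weight 1/432
  (W=0, V=2, Y=2, X=2, U=0, Z=2) weight 1/432
  (W=0, V=2, Y=2, X=2, U=0, Z=3) weight 1/432
  (W=0, V=2, Y=2, X=2, U=0, Z=4) weight 1/432
  (W=0, V=2, Y=2, X=2, U=1, Z=1) weight 1/432
  (W=0, V=2, Y=2, X=2, U=1, Z=2) weight 1/432
  (W=0, V=2, Y=2, X=2, U=1, Z=3) weight 1/432
  (W=0, V=2, Y=2, X=2, U=1, Z=4) weight 1/432
  (W=0, V=2, Y=3, X=1, U=0, Z=1) weight 1/1296
  … 39 more
Group by X:
  weight(X=1) = 13/648
  weight(X=2) = 13/216
Total weight = 13/648 + 13/216 = 13/162
P(X=1 | obs) = 13/648 / 13/162 = 1/4
P(X=2 | obs) = 13/216 / 13/162 = 3/4

P(X=1) = 1/4, P(X=2) = 3/4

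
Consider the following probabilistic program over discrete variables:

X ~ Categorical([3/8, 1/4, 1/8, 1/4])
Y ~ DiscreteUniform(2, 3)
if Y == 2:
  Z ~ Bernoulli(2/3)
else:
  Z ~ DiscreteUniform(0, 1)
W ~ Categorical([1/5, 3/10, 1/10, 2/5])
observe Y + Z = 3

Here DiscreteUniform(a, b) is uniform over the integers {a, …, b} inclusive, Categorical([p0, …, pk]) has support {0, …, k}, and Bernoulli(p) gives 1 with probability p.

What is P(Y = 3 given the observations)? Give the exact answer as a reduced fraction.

Enumerate traces; 32 have nonzero weight after conditioning:
  (X=0, Y=2, Z=1, W=0) weight 1/40
  (X=0, Y=2, Z=1, W=1) weight 3/80
  (X=0, Y=2, Z=1, W=2) weight 1/80
  (X=0, Y=2, Z=1, W=3) weight 1/20
  (X=0, Y=3, Z=0, W=0) weight 3/160
  (X=0, Y=3, Z=0, W=1) weight 9/320
  (X=0, Y=3, Z=0, W=2) weight 3/320
  (X=0, Y=3, Z=0, W=3) weight 3/80
  … 24 more
Group by Y:
  weight(Y=2) = 1/3
  weight(Y=3) = 1/4
Total weight = 1/3 + 1/4 = 7/12
P(Y=2 | obs) = 1/3 / 7/12 = 4/7
P(Y=3 | obs) = 1/4 / 7/12 = 3/7

P(Y = 3 | obs) = 3/7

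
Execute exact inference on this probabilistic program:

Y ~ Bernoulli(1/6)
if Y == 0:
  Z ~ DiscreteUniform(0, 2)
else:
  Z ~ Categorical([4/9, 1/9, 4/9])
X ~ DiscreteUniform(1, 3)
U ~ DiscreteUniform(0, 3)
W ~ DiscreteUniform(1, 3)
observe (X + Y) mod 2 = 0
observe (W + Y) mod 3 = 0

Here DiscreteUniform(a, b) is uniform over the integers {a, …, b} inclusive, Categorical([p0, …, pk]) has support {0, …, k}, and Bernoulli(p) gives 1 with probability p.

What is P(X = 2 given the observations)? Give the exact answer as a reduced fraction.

P(X = 2 | obs) = 5/7

Enumerate traces; 36 have nonzero weight after conditioning:
  (Y=0, Z=0, X=2, U=0, W=3) weight 5/648
  (Y=0, Z=0, X=2, U=1, W=3) weight 5/648
  (Y=0, Z=0, X=2, U=2, W=3) weight 5/648
  (Y=0, Z=0, X=2, U=3, W=3) weight 5/648
  (Y=0, Z=1, X=2, U=0, W=3) weight 5/648
  (Y=0, Z=1, X=2, U=1, W=3) weight 5/648
  (Y=0, Z=1, X=2, U=2, W=3) weight 5/648
  (Y=0, Z=1, X=2, U=3, W=3) weight 5/648
  (Y=1, Z=0, X=1, U=0, W=2) weight 1/486
  (Y=1, Z=0, X=3, U=0, W=2) weight 1/486
  … 26 more
Group by X:
  weight(X=1) = 1/54
  weight(X=2) = 5/54
  weight(X=3) = 1/54
Total weight = 1/54 + 5/54 + 1/54 = 7/54
P(X=1 | obs) = 1/54 / 7/54 = 1/7
P(X=2 | obs) = 5/54 / 7/54 = 5/7
P(X=3 | obs) = 1/54 / 7/54 = 1/7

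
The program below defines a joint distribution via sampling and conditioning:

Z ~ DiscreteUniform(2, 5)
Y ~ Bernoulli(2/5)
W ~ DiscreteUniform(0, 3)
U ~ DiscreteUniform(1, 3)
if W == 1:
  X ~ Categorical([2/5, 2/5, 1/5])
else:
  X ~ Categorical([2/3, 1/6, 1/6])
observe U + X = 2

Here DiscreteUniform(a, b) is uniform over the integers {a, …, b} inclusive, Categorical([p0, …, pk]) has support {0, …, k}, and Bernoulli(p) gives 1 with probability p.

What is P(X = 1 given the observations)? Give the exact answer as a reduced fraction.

Enumerate traces; 64 have nonzero weight after conditioning:
  (Z=2, Y=0, W=0, U=1, X=1) weight 1/480
  (Z=2, Y=0, W=0, U=2, X=0) weight 1/120
  (Z=2, Y=0, W=1, U=1, X=1) weight 1/200
  (Z=2, Y=0, W=1, U=2, X=0) weight 1/200
  (Z=2, Y=0, W=2, U=1, X=1) weight 1/480
  (Z=2, Y=0, W=2, U=2, X=0) weight 1/120
  (Z=2, Y=0, W=3, U=1, X=1) weight 1/480
  (Z=2, Y=0, W=3, U=2, X=0) weight 1/120
  … 56 more
Group by X:
  weight(X=0) = 1/5
  weight(X=1) = 3/40
Total weight = 1/5 + 3/40 = 11/40
P(X=0 | obs) = 1/5 / 11/40 = 8/11
P(X=1 | obs) = 3/40 / 11/40 = 3/11

P(X = 1 | obs) = 3/11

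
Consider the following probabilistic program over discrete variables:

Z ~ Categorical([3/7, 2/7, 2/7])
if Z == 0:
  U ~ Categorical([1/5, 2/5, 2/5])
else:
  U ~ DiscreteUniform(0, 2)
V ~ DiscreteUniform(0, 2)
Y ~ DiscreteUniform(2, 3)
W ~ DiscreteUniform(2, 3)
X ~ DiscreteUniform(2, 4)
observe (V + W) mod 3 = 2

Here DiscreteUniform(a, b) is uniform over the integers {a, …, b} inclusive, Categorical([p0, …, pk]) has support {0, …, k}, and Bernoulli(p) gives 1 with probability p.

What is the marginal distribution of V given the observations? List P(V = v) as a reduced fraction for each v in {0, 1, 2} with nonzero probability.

P(V=0) = 1/2, P(V=2) = 1/2

Enumerate traces; 108 have nonzero weight after conditioning:
  (Z=0, U=0, V=0, Y=2, W=2, X=2) weight 1/420
  (Z=0, U=0, V=0, Y=2, W=2, X=3) weight 1/420
  (Z=0, U=0, V=0, Y=2, W=2, X=4) weight 1/420
  (Z=0, U=0, V=0, Y=3, W=2, X=2) weight 1/420
  (Z=0, U=0, V=0, Y=3, W=2, X=3) weight 1/420
  (Z=0, U=0, V=0, Y=3, W=2, X=4) weight 1/420
  (Z=0, U=0, V=2, Y=2, W=3, X=2) weight 1/420
  (Z=0, U=0, V=2, Y=2, W=3, X=3) weight 1/420
  … 100 more
Group by V:
  weight(V=0) = 1/6
  weight(V=2) = 1/6
Total weight = 1/6 + 1/6 = 1/3
P(V=0 | obs) = 1/6 / 1/3 = 1/2
P(V=2 | obs) = 1/6 / 1/3 = 1/2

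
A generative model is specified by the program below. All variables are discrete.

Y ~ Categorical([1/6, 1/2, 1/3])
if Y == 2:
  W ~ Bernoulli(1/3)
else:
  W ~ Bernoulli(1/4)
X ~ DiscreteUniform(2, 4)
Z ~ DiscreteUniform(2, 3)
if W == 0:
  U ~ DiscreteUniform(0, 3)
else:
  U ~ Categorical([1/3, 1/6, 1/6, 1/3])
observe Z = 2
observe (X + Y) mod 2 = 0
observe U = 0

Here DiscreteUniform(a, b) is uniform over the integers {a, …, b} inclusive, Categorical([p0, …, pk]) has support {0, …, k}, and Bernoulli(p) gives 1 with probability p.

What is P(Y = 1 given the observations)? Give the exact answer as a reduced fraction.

P(Y = 1 | obs) = 117/355

Enumerate traces; 10 have nonzero weight after conditioning:
  (Y=0, W=0, X=2, Z=2, U=0) weight 1/192
  (Y=0, W=0, X=4, Z=2, U=0) weight 1/192
  (Y=0, W=1, X=2, Z=2, U=0) weight 1/432
  (Y=0, W=1, X=4, Z=2, U=0) weight 1/432
  (Y=1, W=0, X=3, Z=2, U=0) weight 1/64
  (Y=1, W=1, X=3, Z=2, U=0) weight 1/144
  (Y=2, W=0, X=2, Z=2, U=0) weight 1/108
  (Y=2, W=0, X=4, Z=2, U=0) weight 1/108
  … 2 more
Group by Y:
  weight(Y=0) = 13/864
  weight(Y=1) = 13/576
  weight(Y=2) = 5/162
Total weight = 13/864 + 13/576 + 5/162 = 355/5184
P(Y=0 | obs) = 13/864 / 355/5184 = 78/355
P(Y=1 | obs) = 13/576 / 355/5184 = 117/355
P(Y=2 | obs) = 5/162 / 355/5184 = 32/71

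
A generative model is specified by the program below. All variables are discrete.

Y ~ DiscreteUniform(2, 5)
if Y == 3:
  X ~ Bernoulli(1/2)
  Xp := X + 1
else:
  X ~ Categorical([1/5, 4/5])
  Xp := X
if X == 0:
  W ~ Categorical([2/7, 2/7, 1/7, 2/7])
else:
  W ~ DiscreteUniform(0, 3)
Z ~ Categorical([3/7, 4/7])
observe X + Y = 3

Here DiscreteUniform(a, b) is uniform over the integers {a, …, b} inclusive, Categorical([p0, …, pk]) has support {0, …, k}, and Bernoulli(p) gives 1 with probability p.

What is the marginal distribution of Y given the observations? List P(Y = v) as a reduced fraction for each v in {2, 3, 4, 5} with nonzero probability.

Enumerate traces; 16 have nonzero weight after conditioning:
  (Y=2, X=1, W=0, Z=0) weight 3/140
  (Y=2, X=1, W=0, Z=1) weight 1/35
  (Y=2, X=1, W=1, Z=0) weight 3/140
  (Y=2, X=1, W=1, Z=1) weight 1/35
  (Y=2, X=1, W=2, Z=0) weight 3/140
  (Y=2, X=1, W=2, Z=1) weight 1/35
  (Y=2, X=1, W=3, Z=0) weight 3/140
  (Y=2, X=1, W=3, Z=1) weight 1/35
  (Y=3, X=0, W=0, Z=0) weight 3/196
  … 7 more
Group by Y:
  weight(Y=2) = 1/5
  weight(Y=3) = 1/8
Total weight = 1/5 + 1/8 = 13/40
P(Y=2 | obs) = 1/5 / 13/40 = 8/13
P(Y=3 | obs) = 1/8 / 13/40 = 5/13

P(Y=2) = 8/13, P(Y=3) = 5/13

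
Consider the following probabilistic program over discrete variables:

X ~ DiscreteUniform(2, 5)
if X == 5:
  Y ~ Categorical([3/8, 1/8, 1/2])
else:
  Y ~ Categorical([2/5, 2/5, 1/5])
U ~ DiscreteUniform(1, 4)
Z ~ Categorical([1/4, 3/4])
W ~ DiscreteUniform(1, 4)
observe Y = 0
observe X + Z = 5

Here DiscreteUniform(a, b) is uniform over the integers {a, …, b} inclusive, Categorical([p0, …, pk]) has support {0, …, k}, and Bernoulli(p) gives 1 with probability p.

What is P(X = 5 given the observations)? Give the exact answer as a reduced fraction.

Enumerate traces; 32 have nonzero weight after conditioning:
  (X=4, Y=0, U=1, Z=1, W=1) weight 3/640
  (X=4, Y=0, U=1, Z=1, W=2) weight 3/640
  (X=4, Y=0, U=1, Z=1, W=3) weight 3/640
  (X=4, Y=0, U=1, Z=1, W=4) weight 3/640
  (X=4, Y=0, U=2, Z=1, W=1) weight 3/640
  (X=4, Y=0, U=2, Z=1, W=2) weight 3/640
  (X=4, Y=0, U=2, Z=1, W=3) weight 3/640
  (X=4, Y=0, U=2, Z=1, W=4) weight 3/640
  (X=5, Y=0, U=1, Z=0, W=1) weight 3/2048
  … 23 more
Group by X:
  weight(X=4) = 3/40
  weight(X=5) = 3/128
Total weight = 3/40 + 3/128 = 63/640
P(X=4 | obs) = 3/40 / 63/640 = 16/21
P(X=5 | obs) = 3/128 / 63/640 = 5/21

P(X = 5 | obs) = 5/21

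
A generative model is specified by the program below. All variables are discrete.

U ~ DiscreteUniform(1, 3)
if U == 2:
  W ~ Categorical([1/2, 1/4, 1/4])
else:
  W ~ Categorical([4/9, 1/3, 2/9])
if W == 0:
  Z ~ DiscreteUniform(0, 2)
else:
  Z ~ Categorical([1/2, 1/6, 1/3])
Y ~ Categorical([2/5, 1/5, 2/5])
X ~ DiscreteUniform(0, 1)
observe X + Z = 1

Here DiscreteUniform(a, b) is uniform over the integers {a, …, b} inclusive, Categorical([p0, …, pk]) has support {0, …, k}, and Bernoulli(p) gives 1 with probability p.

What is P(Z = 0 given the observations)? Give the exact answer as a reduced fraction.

P(Z = 0 | obs) = 137/216

Enumerate traces; 54 have nonzero weight after conditioning:
  (U=1, W=0, Z=0, Y=0, X=1) weight 4/405
  (U=1, W=0, Z=0, Y=1, X=1) weight 2/405
  (U=1, W=0, Z=0, Y=2, X=1) weight 4/405
  (U=1, W=0, Z=1, Y=0, X=0) weight 4/405
  (U=1, W=0, Z=1, Y=1, X=0) weight 2/405
  (U=1, W=0, Z=1, Y=2, X=0) weight 4/405
  (U=1, W=1, Z=0, Y=0, X=1) weight 1/90
  (U=1, W=1, Z=0, Y=1, X=1) weight 1/180
  … 46 more
Group by Z:
  weight(Z=0) = 137/648
  weight(Z=1) = 79/648
Total weight = 137/648 + 79/648 = 1/3
P(Z=0 | obs) = 137/648 / 1/3 = 137/216
P(Z=1 | obs) = 79/648 / 1/3 = 79/216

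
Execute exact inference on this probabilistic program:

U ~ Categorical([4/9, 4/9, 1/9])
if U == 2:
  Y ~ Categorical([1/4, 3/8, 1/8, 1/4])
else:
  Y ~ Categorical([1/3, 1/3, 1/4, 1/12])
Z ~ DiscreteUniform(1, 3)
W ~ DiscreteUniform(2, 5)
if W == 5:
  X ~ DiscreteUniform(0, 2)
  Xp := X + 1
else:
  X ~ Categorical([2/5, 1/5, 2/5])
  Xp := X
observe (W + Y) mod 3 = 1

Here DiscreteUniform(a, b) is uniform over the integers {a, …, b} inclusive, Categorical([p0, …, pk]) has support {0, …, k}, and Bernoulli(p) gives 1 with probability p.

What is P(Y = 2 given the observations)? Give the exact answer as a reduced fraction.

P(Y = 2 | obs) = 34/89

Enumerate traces; 135 have nonzero weight after conditioning:
  (U=0, Y=0, Z=1, W=4, X=0) weight 2/405
  (U=0, Y=0, Z=1, W=4, X=1) weight 1/405
  (U=0, Y=0, Z=1, W=4, X=2) weight 2/405
  (U=0, Y=0, Z=2, W=4, X=0) weight 2/405
  (U=0, Y=0, Z=2, W=4, X=1) weight 1/405
  (U=0, Y=0, Z=2, W=4, X=2) weight 2/405
  (U=0, Y=0, Z=3, W=4, X=0) weight 2/405
  (U=0, Y=0, Z=3, W=4, X=1) weight 1/405
  (U=0, Y=1, Z=1, W=3, X=0) weight 2/405
  (U=0, Y=2, Z=1, W=2, X=0) weight 1/270
  … 125 more
Group by Y:
  weight(Y=0) = 35/432
  weight(Y=1) = 73/864
  weight(Y=2) = 17/144
  weight(Y=3) = 11/432
Total weight = 35/432 + 73/864 + 17/144 + 11/432 = 89/288
P(Y=0 | obs) = 35/432 / 89/288 = 70/267
P(Y=1 | obs) = 73/864 / 89/288 = 73/267
P(Y=2 | obs) = 17/144 / 89/288 = 34/89
P(Y=3 | obs) = 11/432 / 89/288 = 22/267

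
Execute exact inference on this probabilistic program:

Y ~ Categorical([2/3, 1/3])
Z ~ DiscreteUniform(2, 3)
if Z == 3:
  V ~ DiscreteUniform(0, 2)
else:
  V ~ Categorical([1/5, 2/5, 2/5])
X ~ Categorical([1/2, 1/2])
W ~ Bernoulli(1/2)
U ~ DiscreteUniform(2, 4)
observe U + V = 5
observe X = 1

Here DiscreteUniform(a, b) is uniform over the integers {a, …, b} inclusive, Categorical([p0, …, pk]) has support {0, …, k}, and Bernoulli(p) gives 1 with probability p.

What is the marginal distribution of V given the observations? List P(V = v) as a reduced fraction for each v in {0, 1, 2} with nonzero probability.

Enumerate traces; 16 have nonzero weight after conditioning:
  (Y=0, Z=2, V=1, X=1, W=0, U=4) weight 1/90
  (Y=0, Z=2, V=1, X=1, W=1, U=4) weight 1/90
  (Y=0, Z=2, V=2, X=1, W=0, U=3) weight 1/90
  (Y=0, Z=2, V=2, X=1, W=1, U=3) weight 1/90
  (Y=0, Z=3, V=1, X=1, W=0, U=4) weight 1/108
  (Y=0, Z=3, V=1, X=1, W=1, U=4) weight 1/108
  (Y=0, Z=3, V=2, X=1, W=0, U=3) weight 1/108
  (Y=0, Z=3, V=2, X=1, W=1, U=3) weight 1/108
  … 8 more
Group by V:
  weight(V=1) = 11/180
  weight(V=2) = 11/180
Total weight = 11/180 + 11/180 = 11/90
P(V=1 | obs) = 11/180 / 11/90 = 1/2
P(V=2 | obs) = 11/180 / 11/90 = 1/2

P(V=1) = 1/2, P(V=2) = 1/2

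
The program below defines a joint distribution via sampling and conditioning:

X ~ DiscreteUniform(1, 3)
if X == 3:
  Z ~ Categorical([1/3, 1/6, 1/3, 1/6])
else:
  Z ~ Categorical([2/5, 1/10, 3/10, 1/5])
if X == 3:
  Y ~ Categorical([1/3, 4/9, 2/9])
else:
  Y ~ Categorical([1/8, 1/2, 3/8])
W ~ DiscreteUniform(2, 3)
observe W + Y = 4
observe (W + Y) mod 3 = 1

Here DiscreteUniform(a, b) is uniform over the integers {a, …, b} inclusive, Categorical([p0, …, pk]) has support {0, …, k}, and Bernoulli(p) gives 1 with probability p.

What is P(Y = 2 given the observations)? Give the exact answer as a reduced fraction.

Enumerate traces; 24 have nonzero weight after conditioning:
  (X=1, Z=0, Y=1, W=3) weight 1/30
  (X=1, Z=0, Y=2, W=2) weight 1/40
  (X=1, Z=1, Y=1, W=3) weight 1/120
  (X=1, Z=1, Y=2, W=2) weight 1/160
  (X=1, Z=2, Y=1, W=3) weight 1/40
  (X=1, Z=2, Y=2, W=2) weight 3/160
  (X=1, Z=3, Y=1, W=3) weight 1/60
  (X=1, Z=3, Y=2, W=2) weight 1/80
  … 16 more
Group by Y:
  weight(Y=1) = 13/54
  weight(Y=2) = 35/216
Total weight = 13/54 + 35/216 = 29/72
P(Y=1 | obs) = 13/54 / 29/72 = 52/87
P(Y=2 | obs) = 35/216 / 29/72 = 35/87

P(Y = 2 | obs) = 35/87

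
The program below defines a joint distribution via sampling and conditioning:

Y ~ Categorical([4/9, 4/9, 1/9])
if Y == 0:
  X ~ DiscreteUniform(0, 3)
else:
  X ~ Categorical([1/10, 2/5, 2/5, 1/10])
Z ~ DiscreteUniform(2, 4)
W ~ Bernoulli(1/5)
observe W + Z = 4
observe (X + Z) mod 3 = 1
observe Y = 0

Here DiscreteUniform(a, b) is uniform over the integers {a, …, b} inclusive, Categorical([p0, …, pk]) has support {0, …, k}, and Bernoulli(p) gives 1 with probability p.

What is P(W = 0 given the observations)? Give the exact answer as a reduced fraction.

Enumerate traces; 3 have nonzero weight after conditioning:
  (Y=0, X=0, Z=4, W=0) weight 4/135
  (Y=0, X=1, Z=3, W=1) weight 1/135
  (Y=0, X=3, Z=4, W=0) weight 4/135
Group by W:
  weight(W=0) = 8/135
  weight(W=1) = 1/135
Total weight = 8/135 + 1/135 = 1/15
P(W=0 | obs) = 8/135 / 1/15 = 8/9
P(W=1 | obs) = 1/135 / 1/15 = 1/9

P(W = 0 | obs) = 8/9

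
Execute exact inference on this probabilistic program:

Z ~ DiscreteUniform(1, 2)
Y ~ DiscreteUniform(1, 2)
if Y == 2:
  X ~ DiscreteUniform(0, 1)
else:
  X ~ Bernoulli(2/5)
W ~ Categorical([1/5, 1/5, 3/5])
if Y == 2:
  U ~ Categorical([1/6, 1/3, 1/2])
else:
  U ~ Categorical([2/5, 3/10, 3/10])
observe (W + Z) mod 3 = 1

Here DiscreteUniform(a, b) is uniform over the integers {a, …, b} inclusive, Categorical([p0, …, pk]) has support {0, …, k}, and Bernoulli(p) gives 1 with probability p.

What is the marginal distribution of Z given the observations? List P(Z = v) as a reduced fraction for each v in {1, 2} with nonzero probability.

P(Z=1) = 1/4, P(Z=2) = 3/4

Enumerate traces; 24 have nonzero weight after conditioning:
  (Z=1, Y=1, X=0, W=0, U=0) weight 3/250
  (Z=1, Y=1, X=0, W=0, U=1) weight 9/1000
  (Z=1, Y=1, X=0, W=0, U=2) weight 9/1000
  (Z=1, Y=1, X=1, W=0, U=0) weight 1/125
  (Z=1, Y=1, X=1, W=0, U=1) weight 3/500
  (Z=1, Y=1, X=1, W=0, U=2) weight 3/500
  (Z=1, Y=2, X=0, W=0, U=0) weight 1/240
  (Z=1, Y=2, X=0, W=0, U=1) weight 1/120
  (Z=2, Y=1, X=0, W=2, U=0) weight 9/250
  … 15 more
Group by Z:
  weight(Z=1) = 1/10
  weight(Z=2) = 3/10
Total weight = 1/10 + 3/10 = 2/5
P(Z=1 | obs) = 1/10 / 2/5 = 1/4
P(Z=2 | obs) = 3/10 / 2/5 = 3/4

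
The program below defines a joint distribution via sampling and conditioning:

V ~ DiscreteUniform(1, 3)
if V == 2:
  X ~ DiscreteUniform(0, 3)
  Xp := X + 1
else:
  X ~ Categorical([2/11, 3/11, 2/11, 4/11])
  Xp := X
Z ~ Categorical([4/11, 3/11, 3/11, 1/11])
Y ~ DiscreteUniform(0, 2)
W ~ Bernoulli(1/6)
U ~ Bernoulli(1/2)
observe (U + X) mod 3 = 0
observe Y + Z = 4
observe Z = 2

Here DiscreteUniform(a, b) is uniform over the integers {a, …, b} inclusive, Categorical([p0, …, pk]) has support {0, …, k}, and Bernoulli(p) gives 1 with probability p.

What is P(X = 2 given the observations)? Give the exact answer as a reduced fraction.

Enumerate traces; 18 have nonzero weight after conditioning:
  (V=1, X=0, Z=2, Y=2, W=0, U=0) weight 5/2178
  (V=1, X=0, Z=2, Y=2, W=1, U=0) weight 1/2178
  (V=1, X=2, Z=2, Y=2, W=0, U=1) weight 5/2178
  (V=1, X=2, Z=2, Y=2, W=1, U=1) weight 1/2178
  (V=1, X=3, Z=2, Y=2, W=0, U=0) weight 5/1089
  (V=1, X=3, Z=2, Y=2, W=1, U=0) weight 1/1089
  (V=2, X=0, Z=2, Y=2, W=0, U=0) weight 5/1584
  (V=2, X=0, Z=2, Y=2, W=1, U=0) weight 1/1584
  … 10 more
Group by X:
  weight(X=0) = 9/968
  weight(X=2) = 9/968
  weight(X=3) = 43/2904
Total weight = 9/968 + 9/968 + 43/2904 = 97/2904
P(X=0 | obs) = 9/968 / 97/2904 = 27/97
P(X=2 | obs) = 9/968 / 97/2904 = 27/97
P(X=3 | obs) = 43/2904 / 97/2904 = 43/97

P(X = 2 | obs) = 27/97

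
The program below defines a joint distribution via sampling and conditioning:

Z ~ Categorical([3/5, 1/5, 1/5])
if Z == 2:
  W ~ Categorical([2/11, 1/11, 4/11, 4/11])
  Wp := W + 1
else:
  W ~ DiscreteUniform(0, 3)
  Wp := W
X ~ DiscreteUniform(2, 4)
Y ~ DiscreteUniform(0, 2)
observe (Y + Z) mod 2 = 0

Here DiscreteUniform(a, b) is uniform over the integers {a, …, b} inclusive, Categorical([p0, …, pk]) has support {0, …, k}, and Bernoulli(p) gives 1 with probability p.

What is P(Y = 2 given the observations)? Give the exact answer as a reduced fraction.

Enumerate traces; 60 have nonzero weight after conditioning:
  (Z=0, W=0, X=2, Y=0) weight 1/60
  (Z=0, W=0, X=2, Y=2) weight 1/60
  (Z=0, W=0, X=3, Y=0) weight 1/60
  (Z=0, W=0, X=3, Y=2) weight 1/60
  (Z=0, W=0, X=4, Y=0) weight 1/60
  (Z=0, W=0, X=4, Y=2) weight 1/60
  (Z=0, W=1, X=2, Y=0) weight 1/60
  (Z=0, W=1, X=2, Y=2) weight 1/60
  (Z=1, W=0, X=2, Y=1) weight 1/180
  … 51 more
Group by Y:
  weight(Y=0) = 4/15
  weight(Y=1) = 1/15
  weight(Y=2) = 4/15
Total weight = 4/15 + 1/15 + 4/15 = 3/5
P(Y=0 | obs) = 4/15 / 3/5 = 4/9
P(Y=1 | obs) = 1/15 / 3/5 = 1/9
P(Y=2 | obs) = 4/15 / 3/5 = 4/9

P(Y = 2 | obs) = 4/9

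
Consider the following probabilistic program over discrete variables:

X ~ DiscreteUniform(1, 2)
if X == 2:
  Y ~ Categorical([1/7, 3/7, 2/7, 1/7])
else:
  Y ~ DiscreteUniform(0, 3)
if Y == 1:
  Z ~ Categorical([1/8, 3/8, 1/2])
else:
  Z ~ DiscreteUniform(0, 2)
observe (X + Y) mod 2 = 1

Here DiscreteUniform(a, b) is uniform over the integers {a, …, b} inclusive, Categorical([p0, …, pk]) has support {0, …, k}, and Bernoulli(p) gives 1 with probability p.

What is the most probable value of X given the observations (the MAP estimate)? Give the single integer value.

Enumerate traces; 12 have nonzero weight after conditioning:
  (X=1, Y=0, Z=0) weight 1/24
  (X=1, Y=0, Z=1) weight 1/24
  (X=1, Y=0, Z=2) weight 1/24
  (X=1, Y=2, Z=0) weight 1/24
  (X=1, Y=2, Z=1) weight 1/24
  (X=1, Y=2, Z=2) weight 1/24
  (X=2, Y=1, Z=0) weight 3/112
  (X=2, Y=1, Z=1) weight 9/112
  … 4 more
Group by X:
  weight(X=1) = 1/4
  weight(X=2) = 2/7
Total weight = 1/4 + 2/7 = 15/28
P(X=1 | obs) = 1/4 / 15/28 = 7/15
P(X=2 | obs) = 2/7 / 15/28 = 8/15
argmax = 2

argmax_v P(X = v | obs) = 2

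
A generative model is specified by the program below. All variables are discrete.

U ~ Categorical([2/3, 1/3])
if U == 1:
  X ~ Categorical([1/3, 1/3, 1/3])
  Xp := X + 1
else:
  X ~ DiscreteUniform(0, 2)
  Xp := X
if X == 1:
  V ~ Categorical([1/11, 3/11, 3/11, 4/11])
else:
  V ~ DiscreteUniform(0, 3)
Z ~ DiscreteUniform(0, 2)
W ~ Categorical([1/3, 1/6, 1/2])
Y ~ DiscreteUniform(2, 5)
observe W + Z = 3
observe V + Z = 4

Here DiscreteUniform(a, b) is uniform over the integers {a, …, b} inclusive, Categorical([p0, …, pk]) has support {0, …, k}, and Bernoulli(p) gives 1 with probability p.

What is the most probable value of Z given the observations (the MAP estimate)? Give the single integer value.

argmax_v P(Z = v | obs) = 1

Enumerate traces; 48 have nonzero weight after conditioning:
  (U=0, X=0, V=2, Z=2, W=1, Y=2) weight 1/1296
  (U=0, X=0, V=2, Z=2, W=1, Y=3) weight 1/1296
  (U=0, X=0, V=2, Z=2, W=1, Y=4) weight 1/1296
  (U=0, X=0, V=2, Z=2, W=1, Y=5) weight 1/1296
  (U=0, X=0, V=3, Z=1, W=2, Y=2) weight 1/432
  (U=0, X=0, V=3, Z=1, W=2, Y=3) weight 1/432
  (U=0, X=0, V=3, Z=1, W=2, Y=4) weight 1/432
  (U=0, X=0, V=3, Z=1, W=2, Y=5) weight 1/432
  … 40 more
Group by Z:
  weight(Z=1) = 19/396
  weight(Z=2) = 17/1188
Total weight = 19/396 + 17/1188 = 37/594
P(Z=1 | obs) = 19/396 / 37/594 = 57/74
P(Z=2 | obs) = 17/1188 / 37/594 = 17/74
argmax = 1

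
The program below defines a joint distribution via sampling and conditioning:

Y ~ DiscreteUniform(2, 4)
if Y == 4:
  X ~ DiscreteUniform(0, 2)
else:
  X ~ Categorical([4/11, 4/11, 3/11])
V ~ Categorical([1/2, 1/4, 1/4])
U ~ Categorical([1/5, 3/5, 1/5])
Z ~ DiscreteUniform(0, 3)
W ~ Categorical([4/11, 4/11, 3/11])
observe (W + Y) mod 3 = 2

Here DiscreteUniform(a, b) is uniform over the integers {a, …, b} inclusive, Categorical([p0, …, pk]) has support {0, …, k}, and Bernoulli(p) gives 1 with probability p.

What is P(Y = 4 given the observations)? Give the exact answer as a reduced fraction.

P(Y = 4 | obs) = 4/11

Enumerate traces; 324 have nonzero weight after conditioning:
  (Y=2, X=0, V=0, U=0, Z=0, W=0) weight 2/1815
  (Y=2, X=0, V=0, U=0, Z=1, W=0) weight 2/1815
  (Y=2, X=0, V=0, U=0, Z=2, W=0) weight 2/1815
  (Y=2, X=0, V=0, U=0, Z=3, W=0) weight 2/1815
  (Y=2, X=0, V=0, U=1, Z=0, W=0) weight 2/605
  (Y=2, X=0, V=0, U=1, Z=1, W=0) weight 2/605
  (Y=2, X=0, V=0, U=1, Z=2, W=0) weight 2/605
  (Y=2, X=0, V=0, U=1, Z=3, W=0) weight 2/605
  (Y=3, X=0, V=0, U=0, Z=0, W=2) weight 1/1210
  (Y=4, X=0, V=0, U=0, Z=0, W=1) weight 1/990
  … 314 more
Group by Y:
  weight(Y=2) = 4/33
  weight(Y=3) = 1/11
  weight(Y=4) = 4/33
Total weight = 4/33 + 1/11 + 4/33 = 1/3
P(Y=2 | obs) = 4/33 / 1/3 = 4/11
P(Y=3 | obs) = 1/11 / 1/3 = 3/11
P(Y=4 | obs) = 4/33 / 1/3 = 4/11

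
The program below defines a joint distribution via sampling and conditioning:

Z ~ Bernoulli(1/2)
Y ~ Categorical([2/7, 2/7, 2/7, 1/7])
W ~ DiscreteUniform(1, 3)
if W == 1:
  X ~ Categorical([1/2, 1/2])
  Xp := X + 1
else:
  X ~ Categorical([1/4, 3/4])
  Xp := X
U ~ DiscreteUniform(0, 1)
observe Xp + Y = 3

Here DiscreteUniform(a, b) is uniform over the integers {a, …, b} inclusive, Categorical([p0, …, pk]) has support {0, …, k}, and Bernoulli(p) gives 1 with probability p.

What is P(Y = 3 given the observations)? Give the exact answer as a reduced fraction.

Enumerate traces; 24 have nonzero weight after conditioning:
  (Z=0, Y=1, W=1, X=1, U=0) weight 1/84
  (Z=0, Y=1, W=1, X=1, U=1) weight 1/84
  (Z=0, Y=2, W=1, X=0, U=0) weight 1/84
  (Z=0, Y=2, W=1, X=0, U=1) weight 1/84
  (Z=0, Y=2, W=2, X=1, U=0) weight 1/56
  (Z=0, Y=2, W=2, X=1, U=1) weight 1/56
  (Z=0, Y=2, W=3, X=1, U=0) weight 1/56
  (Z=0, Y=2, W=3, X=1, U=1) weight 1/56
  (Z=0, Y=3, W=2, X=0, U=0) weight 1/336
  … 15 more
Group by Y:
  weight(Y=1) = 1/21
  weight(Y=2) = 4/21
  weight(Y=3) = 1/42
Total weight = 1/21 + 4/21 + 1/42 = 11/42
P(Y=1 | obs) = 1/21 / 11/42 = 2/11
P(Y=2 | obs) = 4/21 / 11/42 = 8/11
P(Y=3 | obs) = 1/42 / 11/42 = 1/11

P(Y = 3 | obs) = 1/11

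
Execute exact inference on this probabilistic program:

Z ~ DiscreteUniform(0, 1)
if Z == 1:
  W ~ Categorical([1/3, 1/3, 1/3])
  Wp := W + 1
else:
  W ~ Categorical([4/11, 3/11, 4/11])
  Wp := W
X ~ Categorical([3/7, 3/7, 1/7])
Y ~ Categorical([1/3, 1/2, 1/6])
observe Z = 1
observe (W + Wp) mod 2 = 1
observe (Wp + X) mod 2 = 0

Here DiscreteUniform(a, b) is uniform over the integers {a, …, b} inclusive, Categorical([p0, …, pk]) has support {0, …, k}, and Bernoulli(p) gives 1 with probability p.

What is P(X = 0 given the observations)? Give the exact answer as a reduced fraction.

P(X = 0 | obs) = 3/10

Enumerate traces; 12 have nonzero weight after conditioning:
  (Z=1, W=0, X=1, Y=0) weight 1/42
  (Z=1, W=0, X=1, Y=1) weight 1/28
  (Z=1, W=0, X=1, Y=2) weight 1/84
  (Z=1, W=1, X=0, Y=0) weight 1/42
  (Z=1, W=1, X=0, Y=1) weight 1/28
  (Z=1, W=1, X=0, Y=2) weight 1/84
  (Z=1, W=1, X=2, Y=0) weight 1/126
  (Z=1, W=1, X=2, Y=1) weight 1/84
  … 4 more
Group by X:
  weight(X=0) = 1/14
  weight(X=1) = 1/7
  weight(X=2) = 1/42
Total weight = 1/14 + 1/7 + 1/42 = 5/21
P(X=0 | obs) = 1/14 / 5/21 = 3/10
P(X=1 | obs) = 1/7 / 5/21 = 3/5
P(X=2 | obs) = 1/42 / 5/21 = 1/10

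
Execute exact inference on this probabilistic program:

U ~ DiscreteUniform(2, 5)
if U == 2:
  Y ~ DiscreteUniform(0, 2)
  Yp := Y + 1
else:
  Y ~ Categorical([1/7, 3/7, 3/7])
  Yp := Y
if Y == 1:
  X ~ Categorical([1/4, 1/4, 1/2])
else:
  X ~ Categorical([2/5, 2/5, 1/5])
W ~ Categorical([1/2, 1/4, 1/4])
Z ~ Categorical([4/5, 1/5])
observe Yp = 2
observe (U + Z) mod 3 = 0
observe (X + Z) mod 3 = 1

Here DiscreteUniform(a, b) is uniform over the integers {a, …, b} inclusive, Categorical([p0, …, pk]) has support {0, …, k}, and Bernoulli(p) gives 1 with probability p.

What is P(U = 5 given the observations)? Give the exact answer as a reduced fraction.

Enumerate traces; 9 have nonzero weight after conditioning:
  (U=2, Y=1, X=0, W=0, Z=1) weight 1/480
  (U=2, Y=1, X=0, W=1, Z=1) weight 1/960
  (U=2, Y=1, X=0, W=2, Z=1) weight 1/960
  (U=3, Y=2, X=1, W=0, Z=0) weight 3/175
  (U=3, Y=2, X=1, W=1, Z=0) weight 3/350
  (U=3, Y=2, X=1, W=2, Z=0) weight 3/350
  (U=5, Y=2, X=0, W=0, Z=1) weight 3/700
  (U=5, Y=2, X=0, W=1, Z=1) weight 3/1400
  … 1 more
Group by U:
  weight(U=2) = 1/240
  weight(U=3) = 6/175
  weight(U=5) = 3/350
Total weight = 1/240 + 6/175 + 3/350 = 79/1680
P(U=2 | obs) = 1/240 / 79/1680 = 7/79
P(U=3 | obs) = 6/175 / 79/1680 = 288/395
P(U=5 | obs) = 3/350 / 79/1680 = 72/395

P(U = 5 | obs) = 72/395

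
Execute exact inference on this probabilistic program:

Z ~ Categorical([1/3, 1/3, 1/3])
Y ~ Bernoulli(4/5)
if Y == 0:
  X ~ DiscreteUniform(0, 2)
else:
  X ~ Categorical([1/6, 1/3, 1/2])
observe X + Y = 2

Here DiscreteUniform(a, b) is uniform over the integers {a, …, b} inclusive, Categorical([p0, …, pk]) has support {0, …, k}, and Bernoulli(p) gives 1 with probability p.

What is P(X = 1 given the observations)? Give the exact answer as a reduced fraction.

P(X = 1 | obs) = 4/5

Enumerate traces; 6 have nonzero weight after conditioning:
  (Z=0, Y=0, X=2) weight 1/45
  (Z=0, Y=1, X=1) weight 4/45
  (Z=1, Y=0, X=2) weight 1/45
  (Z=1, Y=1, X=1) weight 4/45
  (Z=2, Y=0, X=2) weight 1/45
  (Z=2, Y=1, X=1) weight 4/45
Group by X:
  weight(X=1) = 4/15
  weight(X=2) = 1/15
Total weight = 4/15 + 1/15 = 1/3
P(X=1 | obs) = 4/15 / 1/3 = 4/5
P(X=2 | obs) = 1/15 / 1/3 = 1/5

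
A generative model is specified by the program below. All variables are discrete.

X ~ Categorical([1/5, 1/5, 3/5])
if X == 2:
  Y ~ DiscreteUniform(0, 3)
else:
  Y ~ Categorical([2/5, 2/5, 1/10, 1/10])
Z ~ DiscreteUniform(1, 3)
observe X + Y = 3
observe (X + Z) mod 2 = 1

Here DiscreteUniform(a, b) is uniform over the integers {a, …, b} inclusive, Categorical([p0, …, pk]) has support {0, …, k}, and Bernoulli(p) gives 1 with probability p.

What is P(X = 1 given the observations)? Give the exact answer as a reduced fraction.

P(X = 1 | obs) = 1/18

Enumerate traces; 5 have nonzero weight after conditioning:
  (X=0, Y=3, Z=1) weight 1/150
  (X=0, Y=3, Z=3) weight 1/150
  (X=1, Y=2, Z=2) weight 1/150
  (X=2, Y=1, Z=1) weight 1/20
  (X=2, Y=1, Z=3) weight 1/20
Group by X:
  weight(X=0) = 1/75
  weight(X=1) = 1/150
  weight(X=2) = 1/10
Total weight = 1/75 + 1/150 + 1/10 = 3/25
P(X=0 | obs) = 1/75 / 3/25 = 1/9
P(X=1 | obs) = 1/150 / 3/25 = 1/18
P(X=2 | obs) = 1/10 / 3/25 = 5/6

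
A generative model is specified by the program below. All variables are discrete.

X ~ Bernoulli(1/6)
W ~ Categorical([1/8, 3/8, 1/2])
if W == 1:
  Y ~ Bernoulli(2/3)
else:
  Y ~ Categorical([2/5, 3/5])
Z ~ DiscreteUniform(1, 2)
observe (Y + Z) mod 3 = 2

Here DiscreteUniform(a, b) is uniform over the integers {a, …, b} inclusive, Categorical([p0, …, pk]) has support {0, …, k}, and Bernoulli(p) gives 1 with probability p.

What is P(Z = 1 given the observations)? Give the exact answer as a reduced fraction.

P(Z = 1 | obs) = 5/8

Enumerate traces; 12 have nonzero weight after conditioning:
  (X=0, W=0, Y=0, Z=2) weight 1/48
  (X=0, W=0, Y=1, Z=1) weight 1/32
  (X=0, W=1, Y=0, Z=2) weight 5/96
  (X=0, W=1, Y=1, Z=1) weight 5/48
  (X=0, W=2, Y=0, Z=2) weight 1/12
  (X=0, W=2, Y=1, Z=1) weight 1/8
  (X=1, W=0, Y=0, Z=2) weight 1/240
  (X=1, W=0, Y=1, Z=1) weight 1/160
  … 4 more
Group by Z:
  weight(Z=1) = 5/16
  weight(Z=2) = 3/16
Total weight = 5/16 + 3/16 = 1/2
P(Z=1 | obs) = 5/16 / 1/2 = 5/8
P(Z=2 | obs) = 3/16 / 1/2 = 3/8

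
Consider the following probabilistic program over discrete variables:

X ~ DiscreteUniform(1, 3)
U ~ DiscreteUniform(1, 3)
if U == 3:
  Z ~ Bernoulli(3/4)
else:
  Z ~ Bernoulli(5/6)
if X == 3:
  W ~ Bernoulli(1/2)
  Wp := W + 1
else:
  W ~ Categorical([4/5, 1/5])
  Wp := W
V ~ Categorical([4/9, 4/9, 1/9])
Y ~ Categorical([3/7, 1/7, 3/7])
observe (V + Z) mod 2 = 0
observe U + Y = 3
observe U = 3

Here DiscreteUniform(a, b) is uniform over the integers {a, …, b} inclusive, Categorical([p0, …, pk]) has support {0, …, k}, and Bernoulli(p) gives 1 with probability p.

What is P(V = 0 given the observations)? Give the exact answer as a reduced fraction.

Enumerate traces; 18 have nonzero weight after conditioning:
  (X=1, U=3, Z=0, W=0, V=0, Y=0) weight 4/945
  (X=1, U=3, Z=0, W=0, V=2, Y=0) weight 1/945
  (X=1, U=3, Z=0, W=1, V=0, Y=0) weight 1/945
  (X=1, U=3, Z=0, W=1, V=2, Y=0) weight 1/3780
  (X=1, U=3, Z=1, W=0, V=1, Y=0) weight 4/315
  (X=1, U=3, Z=1, W=1, V=1, Y=0) weight 1/315
  (X=2, U=3, Z=0, W=0, V=0, Y=0) weight 4/945
  (X=2, U=3, Z=0, W=0, V=2, Y=0) weight 1/945
  … 10 more
Group by V:
  weight(V=0) = 1/63
  weight(V=1) = 1/21
  weight(V=2) = 1/252
Total weight = 1/63 + 1/21 + 1/252 = 17/252
P(V=0 | obs) = 1/63 / 17/252 = 4/17
P(V=1 | obs) = 1/21 / 17/252 = 12/17
P(V=2 | obs) = 1/252 / 17/252 = 1/17

P(V = 0 | obs) = 4/17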